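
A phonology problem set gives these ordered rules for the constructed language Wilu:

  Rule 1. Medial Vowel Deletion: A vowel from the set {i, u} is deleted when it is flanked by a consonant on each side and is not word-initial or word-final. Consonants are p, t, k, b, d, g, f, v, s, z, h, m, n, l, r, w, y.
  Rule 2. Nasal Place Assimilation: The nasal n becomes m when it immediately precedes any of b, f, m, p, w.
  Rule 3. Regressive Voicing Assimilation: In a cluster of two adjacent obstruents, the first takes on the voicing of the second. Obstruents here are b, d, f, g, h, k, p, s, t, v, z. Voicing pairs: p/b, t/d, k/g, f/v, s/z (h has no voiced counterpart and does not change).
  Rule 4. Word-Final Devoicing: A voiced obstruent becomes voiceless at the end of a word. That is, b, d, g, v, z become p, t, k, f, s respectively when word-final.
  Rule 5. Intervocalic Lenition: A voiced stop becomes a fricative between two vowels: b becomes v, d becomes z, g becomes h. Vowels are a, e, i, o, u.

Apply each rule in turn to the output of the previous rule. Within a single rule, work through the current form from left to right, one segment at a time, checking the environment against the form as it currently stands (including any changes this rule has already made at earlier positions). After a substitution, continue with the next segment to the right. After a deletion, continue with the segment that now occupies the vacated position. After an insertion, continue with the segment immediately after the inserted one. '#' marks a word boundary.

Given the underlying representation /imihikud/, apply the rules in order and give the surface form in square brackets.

Rule 1 Medial Vowel Deletion: [imihikud] → [imhkd]
Rule 2 Nasal Place Assimilation: no change — [imhkd]
Rule 3 Regressive Voicing Assimilation: [imhkd] → [imhgd]
Rule 4 Word-Final Devoicing: [imhgd] → [imhgt]
Rule 5 Intervocalic Lenition: no change — [imhgt]

[imhgt]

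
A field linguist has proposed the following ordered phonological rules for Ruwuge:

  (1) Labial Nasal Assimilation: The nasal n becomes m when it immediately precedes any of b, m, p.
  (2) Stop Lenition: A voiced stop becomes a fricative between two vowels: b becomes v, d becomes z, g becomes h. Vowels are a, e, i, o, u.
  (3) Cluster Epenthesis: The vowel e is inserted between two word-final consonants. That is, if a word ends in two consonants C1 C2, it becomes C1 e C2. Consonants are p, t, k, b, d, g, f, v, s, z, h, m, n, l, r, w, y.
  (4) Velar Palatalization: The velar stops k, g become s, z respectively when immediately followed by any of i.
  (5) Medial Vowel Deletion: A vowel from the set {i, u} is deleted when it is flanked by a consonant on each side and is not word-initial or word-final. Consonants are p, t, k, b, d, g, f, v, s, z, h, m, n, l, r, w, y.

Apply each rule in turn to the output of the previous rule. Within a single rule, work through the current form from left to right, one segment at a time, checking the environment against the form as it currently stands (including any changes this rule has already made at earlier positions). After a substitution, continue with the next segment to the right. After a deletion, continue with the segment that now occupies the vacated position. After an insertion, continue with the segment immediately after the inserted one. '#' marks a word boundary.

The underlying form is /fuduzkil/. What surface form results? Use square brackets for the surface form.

(1) Labial Nasal Assimilation: no change — [fuduzkil]
(2) Stop Lenition: [fuduzkil] → [fuzuzkil]
(3) Cluster Epenthesis: no change — [fuzuzkil]
(4) Velar Palatalization: [fuzuzkil] → [fuzuzsil]
(5) Medial Vowel Deletion: [fuzuzsil] → [fzzsl]

[fzzsl]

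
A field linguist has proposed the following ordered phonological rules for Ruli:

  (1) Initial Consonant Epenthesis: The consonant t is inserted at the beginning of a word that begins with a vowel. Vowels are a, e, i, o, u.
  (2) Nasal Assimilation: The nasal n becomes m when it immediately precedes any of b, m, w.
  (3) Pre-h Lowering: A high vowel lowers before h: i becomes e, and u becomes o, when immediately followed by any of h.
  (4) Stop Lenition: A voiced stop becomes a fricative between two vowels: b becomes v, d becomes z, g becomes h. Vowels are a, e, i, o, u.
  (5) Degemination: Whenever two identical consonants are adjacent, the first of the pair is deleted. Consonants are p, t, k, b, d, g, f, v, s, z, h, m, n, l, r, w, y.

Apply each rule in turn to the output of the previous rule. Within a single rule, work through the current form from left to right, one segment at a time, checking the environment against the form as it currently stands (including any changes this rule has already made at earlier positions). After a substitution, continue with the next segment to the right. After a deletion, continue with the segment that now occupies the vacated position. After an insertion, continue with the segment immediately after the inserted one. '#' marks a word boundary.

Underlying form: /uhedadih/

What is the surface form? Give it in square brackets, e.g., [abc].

[tohezazeh]

(1) Initial Consonant Epenthesis: [uhedadih] → [tuhedadih]
(2) Nasal Assimilation: no change — [tuhedadih]
(3) Pre-h Lowering: [tuhedadih] → [tohedadeh]
(4) Stop Lenition: [tohedadeh] → [tohezazeh]
(5) Degemination: no change — [tohezazeh]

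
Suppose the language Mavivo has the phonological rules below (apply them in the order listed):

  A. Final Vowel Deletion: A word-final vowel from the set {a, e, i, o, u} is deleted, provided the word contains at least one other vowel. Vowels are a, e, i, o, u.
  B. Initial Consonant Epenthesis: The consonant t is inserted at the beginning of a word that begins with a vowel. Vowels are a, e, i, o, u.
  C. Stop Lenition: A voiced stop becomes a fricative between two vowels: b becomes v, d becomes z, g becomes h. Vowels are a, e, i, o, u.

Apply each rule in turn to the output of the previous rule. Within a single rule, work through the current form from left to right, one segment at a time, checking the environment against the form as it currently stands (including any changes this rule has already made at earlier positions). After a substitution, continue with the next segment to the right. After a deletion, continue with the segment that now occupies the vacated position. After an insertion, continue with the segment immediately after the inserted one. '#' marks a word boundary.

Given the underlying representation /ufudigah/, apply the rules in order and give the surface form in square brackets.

[tufuzihah]

A Final Vowel Deletion: no change — [ufudigah]
B Initial Consonant Epenthesis: [ufudigah] → [tufudigah]
C Stop Lenition: [tufudigah] → [tufuzihah]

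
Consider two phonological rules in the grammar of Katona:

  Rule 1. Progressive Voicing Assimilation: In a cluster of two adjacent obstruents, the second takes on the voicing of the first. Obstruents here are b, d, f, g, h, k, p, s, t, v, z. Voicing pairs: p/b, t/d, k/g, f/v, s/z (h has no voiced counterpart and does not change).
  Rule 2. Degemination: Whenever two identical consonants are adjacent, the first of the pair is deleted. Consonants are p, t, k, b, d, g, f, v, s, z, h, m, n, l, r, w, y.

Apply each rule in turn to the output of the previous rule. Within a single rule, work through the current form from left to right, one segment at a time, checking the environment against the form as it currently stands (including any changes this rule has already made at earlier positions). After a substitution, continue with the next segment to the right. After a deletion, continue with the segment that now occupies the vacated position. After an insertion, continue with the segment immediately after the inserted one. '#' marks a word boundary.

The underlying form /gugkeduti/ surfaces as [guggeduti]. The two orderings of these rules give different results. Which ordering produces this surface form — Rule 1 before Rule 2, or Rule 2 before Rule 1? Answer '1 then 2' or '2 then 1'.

Order 1 then 2:
  1 Progressive Voicing Assimilation: [gugkeduti] → [guggeduti]
  2 Degemination: [guggeduti] → [gugeduti]
  result: [gugeduti]
Order 2 then 1:
  2 Degemination: no change — [gugkeduti]
  1 Progressive Voicing Assimilation: [gugkeduti] → [guggeduti]
  result: [guggeduti]

2 then 1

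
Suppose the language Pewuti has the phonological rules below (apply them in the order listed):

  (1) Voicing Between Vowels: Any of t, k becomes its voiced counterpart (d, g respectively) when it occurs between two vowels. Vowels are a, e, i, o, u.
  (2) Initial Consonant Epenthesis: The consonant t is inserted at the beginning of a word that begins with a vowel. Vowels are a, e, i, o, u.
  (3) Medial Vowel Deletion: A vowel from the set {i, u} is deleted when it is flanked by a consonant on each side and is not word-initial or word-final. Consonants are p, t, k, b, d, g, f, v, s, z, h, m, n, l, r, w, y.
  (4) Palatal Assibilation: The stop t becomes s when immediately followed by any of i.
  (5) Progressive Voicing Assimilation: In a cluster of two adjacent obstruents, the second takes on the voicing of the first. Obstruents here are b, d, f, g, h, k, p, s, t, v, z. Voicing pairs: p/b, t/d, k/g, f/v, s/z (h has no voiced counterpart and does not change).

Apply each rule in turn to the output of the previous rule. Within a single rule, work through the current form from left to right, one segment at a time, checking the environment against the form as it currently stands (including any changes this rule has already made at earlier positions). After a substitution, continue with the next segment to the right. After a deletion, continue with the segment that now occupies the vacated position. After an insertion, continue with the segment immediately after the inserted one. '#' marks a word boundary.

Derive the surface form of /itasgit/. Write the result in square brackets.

[ttaskt]

(1) Voicing Between Vowels: [itasgit] → [idasgit]
(2) Initial Consonant Epenthesis: [idasgit] → [tidasgit]
(3) Medial Vowel Deletion: [tidasgit] → [tdasgt]
(4) Palatal Assibilation: no change — [tdasgt]
(5) Progressive Voicing Assimilation: [tdasgt] → [ttaskt]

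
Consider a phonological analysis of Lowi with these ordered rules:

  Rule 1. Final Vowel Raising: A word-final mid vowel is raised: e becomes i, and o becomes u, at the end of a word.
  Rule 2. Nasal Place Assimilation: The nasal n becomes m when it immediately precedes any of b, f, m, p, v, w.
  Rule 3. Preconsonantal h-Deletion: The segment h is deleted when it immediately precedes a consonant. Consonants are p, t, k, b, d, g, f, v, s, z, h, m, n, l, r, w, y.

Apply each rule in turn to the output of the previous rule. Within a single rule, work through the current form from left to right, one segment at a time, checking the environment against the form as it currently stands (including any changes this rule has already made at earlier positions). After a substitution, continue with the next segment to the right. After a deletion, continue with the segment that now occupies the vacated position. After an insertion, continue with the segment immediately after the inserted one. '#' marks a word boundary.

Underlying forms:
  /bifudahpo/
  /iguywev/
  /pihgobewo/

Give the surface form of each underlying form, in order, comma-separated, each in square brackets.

[bifudapu], [iguywev], [pigobewu]

/bifudahpo/:
  Rule 1 Final Vowel Raising: [bifudahpo] → [bifudahpu]
  Rule 2 Nasal Place Assimilation: no change — [bifudahpu]
  Rule 3 Preconsonantal h-Deletion: [bifudahpu] → [bifudapu]
/iguywev/:
  Rule 1 Final Vowel Raising: no change — [iguywev]
  Rule 2 Nasal Place Assimilation: no change — [iguywev]
  Rule 3 Preconsonantal h-Deletion: no change — [iguywev]
/pihgobewo/:
  Rule 1 Final Vowel Raising: [pihgobewo] → [pihgobewu]
  Rule 2 Nasal Place Assimilation: no change — [pihgobewu]
  Rule 3 Preconsonantal h-Deletion: [pihgobewu] → [pigobewu]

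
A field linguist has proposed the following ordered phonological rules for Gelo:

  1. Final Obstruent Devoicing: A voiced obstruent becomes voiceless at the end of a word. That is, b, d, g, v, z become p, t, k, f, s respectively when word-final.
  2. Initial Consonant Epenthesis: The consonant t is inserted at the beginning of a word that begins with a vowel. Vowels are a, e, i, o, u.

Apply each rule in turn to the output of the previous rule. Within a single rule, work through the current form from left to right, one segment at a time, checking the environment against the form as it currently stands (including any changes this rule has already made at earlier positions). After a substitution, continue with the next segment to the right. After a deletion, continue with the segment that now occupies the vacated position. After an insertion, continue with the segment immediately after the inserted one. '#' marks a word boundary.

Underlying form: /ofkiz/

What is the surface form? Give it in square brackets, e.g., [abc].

1 Final Obstruent Devoicing: [ofkiz] → [ofkis]
2 Initial Consonant Epenthesis: [ofkis] → [tofkis]

[tofkis]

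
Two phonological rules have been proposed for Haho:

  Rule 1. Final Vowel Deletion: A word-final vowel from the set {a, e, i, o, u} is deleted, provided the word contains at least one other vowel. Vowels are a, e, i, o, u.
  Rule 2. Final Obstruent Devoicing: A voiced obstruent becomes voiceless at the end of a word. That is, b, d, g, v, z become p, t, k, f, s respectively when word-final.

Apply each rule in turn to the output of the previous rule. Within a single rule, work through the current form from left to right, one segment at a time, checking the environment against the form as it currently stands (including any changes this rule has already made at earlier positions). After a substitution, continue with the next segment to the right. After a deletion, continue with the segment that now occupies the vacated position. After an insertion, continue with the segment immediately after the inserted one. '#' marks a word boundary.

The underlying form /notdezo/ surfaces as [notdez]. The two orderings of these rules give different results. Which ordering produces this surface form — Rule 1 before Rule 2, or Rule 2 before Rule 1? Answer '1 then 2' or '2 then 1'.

Order 1 then 2:
  1 Final Vowel Deletion: [notdezo] → [notdez]
  2 Final Obstruent Devoicing: [notdez] → [notdes]
  result: [notdes]
Order 2 then 1:
  2 Final Obstruent Devoicing: no change — [notdezo]
  1 Final Vowel Deletion: [notdezo] → [notdez]
  result: [notdez]

2 then 1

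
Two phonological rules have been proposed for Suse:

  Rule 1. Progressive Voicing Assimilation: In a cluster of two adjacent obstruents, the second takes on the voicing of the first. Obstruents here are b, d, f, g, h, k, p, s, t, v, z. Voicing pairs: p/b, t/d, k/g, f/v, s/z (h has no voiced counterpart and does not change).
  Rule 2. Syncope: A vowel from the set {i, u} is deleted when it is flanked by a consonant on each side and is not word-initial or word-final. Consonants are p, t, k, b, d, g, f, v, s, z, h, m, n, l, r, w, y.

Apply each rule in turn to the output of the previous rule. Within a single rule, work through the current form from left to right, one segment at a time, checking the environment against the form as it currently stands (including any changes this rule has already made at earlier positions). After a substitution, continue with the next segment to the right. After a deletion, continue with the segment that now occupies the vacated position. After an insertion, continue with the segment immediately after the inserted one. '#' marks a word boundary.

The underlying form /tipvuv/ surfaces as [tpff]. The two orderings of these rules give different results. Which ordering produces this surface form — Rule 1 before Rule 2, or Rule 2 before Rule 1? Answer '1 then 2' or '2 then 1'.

Order 1 then 2:
  1 Progressive Voicing Assimilation: [tipvuv] → [tipfuv]
  2 Syncope: [tipfuv] → [tpfv]
  result: [tpfv]
Order 2 then 1:
  2 Syncope: [tipvuv] → [tpvv]
  1 Progressive Voicing Assimilation: [tpvv] → [tpff]
  result: [tpff]

2 then 1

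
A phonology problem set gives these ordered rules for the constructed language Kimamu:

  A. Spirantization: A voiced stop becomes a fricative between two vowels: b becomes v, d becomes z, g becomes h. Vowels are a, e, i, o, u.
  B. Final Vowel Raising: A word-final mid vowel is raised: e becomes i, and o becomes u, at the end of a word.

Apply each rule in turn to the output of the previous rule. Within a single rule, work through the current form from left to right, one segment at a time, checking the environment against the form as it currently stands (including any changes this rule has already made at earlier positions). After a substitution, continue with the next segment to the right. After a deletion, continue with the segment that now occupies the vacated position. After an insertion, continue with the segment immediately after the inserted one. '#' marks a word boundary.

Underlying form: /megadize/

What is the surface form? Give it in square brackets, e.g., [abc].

[mehazizi]

A Spirantization: [megadize] → [mehazize]
B Final Vowel Raising: [mehazize] → [mehazizi]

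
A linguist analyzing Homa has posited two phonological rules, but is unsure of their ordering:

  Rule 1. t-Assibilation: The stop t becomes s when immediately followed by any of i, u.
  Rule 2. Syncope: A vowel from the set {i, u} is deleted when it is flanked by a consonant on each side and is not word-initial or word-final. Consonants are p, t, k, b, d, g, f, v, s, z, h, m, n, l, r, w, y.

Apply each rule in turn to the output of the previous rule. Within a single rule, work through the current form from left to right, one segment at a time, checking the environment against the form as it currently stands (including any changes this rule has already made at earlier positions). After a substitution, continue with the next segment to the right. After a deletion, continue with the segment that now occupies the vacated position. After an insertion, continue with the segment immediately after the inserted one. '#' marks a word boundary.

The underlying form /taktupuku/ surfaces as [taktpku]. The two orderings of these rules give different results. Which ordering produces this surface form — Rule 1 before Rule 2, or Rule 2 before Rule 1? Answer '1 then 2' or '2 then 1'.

Order 1 then 2:
  1 t-Assibilation: [taktupuku] → [taksupuku]
  2 Syncope: [taksupuku] → [takspku]
  result: [takspku]
Order 2 then 1:
  2 Syncope: [taktupuku] → [taktpku]
  1 t-Assibilation: no change — [taktpku]
  result: [taktpku]

2 then 1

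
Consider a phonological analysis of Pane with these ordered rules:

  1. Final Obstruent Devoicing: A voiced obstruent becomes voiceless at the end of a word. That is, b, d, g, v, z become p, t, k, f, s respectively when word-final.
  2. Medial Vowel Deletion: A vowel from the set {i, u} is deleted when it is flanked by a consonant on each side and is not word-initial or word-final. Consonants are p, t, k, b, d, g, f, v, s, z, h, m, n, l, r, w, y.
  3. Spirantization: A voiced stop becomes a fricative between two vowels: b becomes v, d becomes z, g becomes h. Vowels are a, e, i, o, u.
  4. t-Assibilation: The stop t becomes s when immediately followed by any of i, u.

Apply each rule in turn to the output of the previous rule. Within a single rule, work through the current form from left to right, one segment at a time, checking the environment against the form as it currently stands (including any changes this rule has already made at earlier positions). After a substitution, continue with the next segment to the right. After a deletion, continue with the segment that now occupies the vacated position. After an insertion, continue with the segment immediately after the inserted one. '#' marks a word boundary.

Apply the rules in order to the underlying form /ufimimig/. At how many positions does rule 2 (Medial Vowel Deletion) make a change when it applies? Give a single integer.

3

1 Final Obstruent Devoicing: [ufimimig] → [ufimimik]
2 Medial Vowel Deletion: [ufimimik] → [ufmmk]
3 Spirantization: no change — [ufmmk]
4 t-Assibilation: no change — [ufmmk]
Rule 2 changed 3 position(s).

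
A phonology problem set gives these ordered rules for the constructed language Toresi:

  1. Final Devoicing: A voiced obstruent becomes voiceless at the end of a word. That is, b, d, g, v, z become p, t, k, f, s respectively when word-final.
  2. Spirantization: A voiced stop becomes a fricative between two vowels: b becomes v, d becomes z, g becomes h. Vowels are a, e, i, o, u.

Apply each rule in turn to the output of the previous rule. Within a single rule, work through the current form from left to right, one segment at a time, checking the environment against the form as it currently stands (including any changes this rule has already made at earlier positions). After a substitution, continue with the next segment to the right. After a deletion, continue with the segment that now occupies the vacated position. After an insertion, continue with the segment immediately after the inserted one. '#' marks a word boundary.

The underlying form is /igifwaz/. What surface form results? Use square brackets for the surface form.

1 Final Devoicing: [igifwaz] → [igifwas]
2 Spirantization: [igifwas] → [ihifwas]

[ihifwas]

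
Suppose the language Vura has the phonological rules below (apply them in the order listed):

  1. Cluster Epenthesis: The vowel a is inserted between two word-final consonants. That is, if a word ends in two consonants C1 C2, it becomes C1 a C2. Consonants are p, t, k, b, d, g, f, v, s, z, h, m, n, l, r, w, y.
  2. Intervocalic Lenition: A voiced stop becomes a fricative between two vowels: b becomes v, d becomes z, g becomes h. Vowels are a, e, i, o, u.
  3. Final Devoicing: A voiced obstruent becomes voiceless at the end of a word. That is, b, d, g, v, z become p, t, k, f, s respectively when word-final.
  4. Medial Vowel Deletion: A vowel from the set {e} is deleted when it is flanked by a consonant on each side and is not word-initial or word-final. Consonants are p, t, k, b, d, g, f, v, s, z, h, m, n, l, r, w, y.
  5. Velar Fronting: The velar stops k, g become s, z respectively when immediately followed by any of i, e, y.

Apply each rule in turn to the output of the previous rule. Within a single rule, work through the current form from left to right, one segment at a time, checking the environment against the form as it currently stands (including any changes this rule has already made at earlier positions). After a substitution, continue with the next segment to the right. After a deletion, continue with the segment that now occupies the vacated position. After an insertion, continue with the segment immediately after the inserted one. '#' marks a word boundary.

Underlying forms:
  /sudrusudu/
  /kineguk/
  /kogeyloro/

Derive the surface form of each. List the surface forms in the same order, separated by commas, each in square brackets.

/sudrusudu/:
  1 Cluster Epenthesis: no change — [sudrusudu]
  2 Intervocalic Lenition: [sudrusudu] → [sudrusuzu]
  3 Final Devoicing: no change — [sudrusuzu]
  4 Medial Vowel Deletion: no change — [sudrusuzu]
  5 Velar Fronting: no change — [sudrusuzu]
/kineguk/:
  1 Cluster Epenthesis: no change — [kineguk]
  2 Intervocalic Lenition: [kineguk] → [kinehuk]
  3 Final Devoicing: no change — [kinehuk]
  4 Medial Vowel Deletion: [kinehuk] → [kinhuk]
  5 Velar Fronting: [kinhuk] → [sinhuk]
/kogeyloro/:
  1 Cluster Epenthesis: no change — [kogeyloro]
  2 Intervocalic Lenition: [kogeyloro] → [koheyloro]
  3 Final Devoicing: no change — [koheyloro]
  4 Medial Vowel Deletion: [koheyloro] → [kohyloro]
  5 Velar Fronting: no change — [kohyloro]

[sudrusuzu], [sinhuk], [kohyloro]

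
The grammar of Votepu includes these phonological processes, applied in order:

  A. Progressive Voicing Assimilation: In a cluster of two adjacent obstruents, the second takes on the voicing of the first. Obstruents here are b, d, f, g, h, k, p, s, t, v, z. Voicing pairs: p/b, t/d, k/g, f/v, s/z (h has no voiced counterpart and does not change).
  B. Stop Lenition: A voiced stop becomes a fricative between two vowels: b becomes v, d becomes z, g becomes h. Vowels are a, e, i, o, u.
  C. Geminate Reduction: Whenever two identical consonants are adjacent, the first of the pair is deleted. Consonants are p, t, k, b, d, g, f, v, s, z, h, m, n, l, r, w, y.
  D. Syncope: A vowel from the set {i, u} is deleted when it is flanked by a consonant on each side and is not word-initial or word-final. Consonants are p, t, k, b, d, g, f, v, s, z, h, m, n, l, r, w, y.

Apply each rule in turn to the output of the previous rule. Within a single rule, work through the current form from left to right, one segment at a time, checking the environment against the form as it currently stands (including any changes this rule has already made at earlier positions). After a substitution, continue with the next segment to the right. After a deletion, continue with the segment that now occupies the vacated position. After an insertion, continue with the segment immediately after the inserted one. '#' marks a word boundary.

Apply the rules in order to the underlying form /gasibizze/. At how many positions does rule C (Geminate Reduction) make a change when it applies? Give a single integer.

A Progressive Voicing Assimilation: no change — [gasibizze]
B Stop Lenition: [gasibizze] → [gasivizze]
C Geminate Reduction: [gasivizze] → [gasivize]
D Syncope: [gasivize] → [gasvze]
Rule C changed 1 position(s).

1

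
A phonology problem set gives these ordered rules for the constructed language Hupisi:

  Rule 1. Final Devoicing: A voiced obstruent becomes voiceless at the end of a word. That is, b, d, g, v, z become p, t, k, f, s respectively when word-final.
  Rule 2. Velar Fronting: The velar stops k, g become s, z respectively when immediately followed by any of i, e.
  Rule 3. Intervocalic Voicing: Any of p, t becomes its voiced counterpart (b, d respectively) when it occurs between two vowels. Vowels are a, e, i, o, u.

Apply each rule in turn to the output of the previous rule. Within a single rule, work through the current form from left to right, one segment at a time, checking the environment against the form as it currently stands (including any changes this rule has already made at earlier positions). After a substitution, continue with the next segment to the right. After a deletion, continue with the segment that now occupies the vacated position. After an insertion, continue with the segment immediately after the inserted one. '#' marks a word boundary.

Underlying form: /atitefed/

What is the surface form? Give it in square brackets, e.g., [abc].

[adidefet]

Rule 1 Final Devoicing: [atitefed] → [atitefet]
Rule 2 Velar Fronting: no change — [atitefet]
Rule 3 Intervocalic Voicing: [atitefet] → [adidefet]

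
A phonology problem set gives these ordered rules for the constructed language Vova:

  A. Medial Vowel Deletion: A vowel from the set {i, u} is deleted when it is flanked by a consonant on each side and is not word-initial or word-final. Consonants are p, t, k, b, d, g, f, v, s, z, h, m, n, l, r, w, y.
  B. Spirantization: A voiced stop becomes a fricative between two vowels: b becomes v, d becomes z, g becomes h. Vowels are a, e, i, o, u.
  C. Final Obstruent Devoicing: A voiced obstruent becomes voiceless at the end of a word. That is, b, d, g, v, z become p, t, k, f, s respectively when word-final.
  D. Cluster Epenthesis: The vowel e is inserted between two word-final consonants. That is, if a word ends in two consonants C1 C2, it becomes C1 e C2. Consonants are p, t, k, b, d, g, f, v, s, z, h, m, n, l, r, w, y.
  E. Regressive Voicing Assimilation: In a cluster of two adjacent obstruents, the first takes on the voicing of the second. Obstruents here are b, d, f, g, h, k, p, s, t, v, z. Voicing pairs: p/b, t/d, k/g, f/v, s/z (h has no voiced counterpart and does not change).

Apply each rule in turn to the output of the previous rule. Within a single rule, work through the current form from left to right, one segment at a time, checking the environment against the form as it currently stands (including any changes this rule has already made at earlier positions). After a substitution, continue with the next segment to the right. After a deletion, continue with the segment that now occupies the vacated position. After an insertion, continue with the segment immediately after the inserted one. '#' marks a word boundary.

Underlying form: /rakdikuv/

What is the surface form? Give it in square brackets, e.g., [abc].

A Medial Vowel Deletion: [rakdikuv] → [rakdkv]
B Spirantization: no change — [rakdkv]
C Final Obstruent Devoicing: [rakdkv] → [rakdkf]
D Cluster Epenthesis: [rakdkf] → [rakdkef]
E Regressive Voicing Assimilation: [rakdkef] → [ragtkef]

[ragtkef]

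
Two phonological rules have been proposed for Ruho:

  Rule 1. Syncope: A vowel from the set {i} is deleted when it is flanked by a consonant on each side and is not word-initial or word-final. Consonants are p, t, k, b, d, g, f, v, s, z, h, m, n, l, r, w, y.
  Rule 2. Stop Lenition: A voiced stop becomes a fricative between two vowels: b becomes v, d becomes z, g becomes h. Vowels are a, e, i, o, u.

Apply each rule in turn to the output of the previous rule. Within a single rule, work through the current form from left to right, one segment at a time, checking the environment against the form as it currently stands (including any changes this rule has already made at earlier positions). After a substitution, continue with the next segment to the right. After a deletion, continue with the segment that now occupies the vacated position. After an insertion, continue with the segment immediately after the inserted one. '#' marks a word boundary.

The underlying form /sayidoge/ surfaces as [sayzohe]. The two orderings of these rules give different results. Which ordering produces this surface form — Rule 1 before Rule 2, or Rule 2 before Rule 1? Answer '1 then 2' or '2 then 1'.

Order 1 then 2:
  1 Syncope: [sayidoge] → [saydoge]
  2 Stop Lenition: [saydoge] → [saydohe]
  result: [saydohe]
Order 2 then 1:
  2 Stop Lenition: [sayidoge] → [sayizohe]
  1 Syncope: [sayizohe] → [sayzohe]
  result: [sayzohe]

2 then 1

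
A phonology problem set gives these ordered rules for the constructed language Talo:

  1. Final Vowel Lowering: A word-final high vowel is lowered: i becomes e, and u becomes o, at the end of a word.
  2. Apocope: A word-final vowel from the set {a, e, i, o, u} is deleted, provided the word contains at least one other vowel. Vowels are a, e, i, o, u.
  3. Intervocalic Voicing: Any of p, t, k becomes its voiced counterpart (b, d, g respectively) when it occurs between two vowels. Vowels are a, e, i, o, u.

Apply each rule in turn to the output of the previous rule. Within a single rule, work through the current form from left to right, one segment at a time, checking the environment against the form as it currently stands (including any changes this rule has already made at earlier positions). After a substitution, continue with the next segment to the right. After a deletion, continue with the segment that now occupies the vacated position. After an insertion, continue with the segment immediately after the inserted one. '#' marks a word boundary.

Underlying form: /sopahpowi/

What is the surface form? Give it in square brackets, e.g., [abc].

[sobahpow]

1 Final Vowel Lowering: [sopahpowi] → [sopahpowe]
2 Apocope: [sopahpowe] → [sopahpow]
3 Intervocalic Voicing: [sopahpow] → [sobahpow]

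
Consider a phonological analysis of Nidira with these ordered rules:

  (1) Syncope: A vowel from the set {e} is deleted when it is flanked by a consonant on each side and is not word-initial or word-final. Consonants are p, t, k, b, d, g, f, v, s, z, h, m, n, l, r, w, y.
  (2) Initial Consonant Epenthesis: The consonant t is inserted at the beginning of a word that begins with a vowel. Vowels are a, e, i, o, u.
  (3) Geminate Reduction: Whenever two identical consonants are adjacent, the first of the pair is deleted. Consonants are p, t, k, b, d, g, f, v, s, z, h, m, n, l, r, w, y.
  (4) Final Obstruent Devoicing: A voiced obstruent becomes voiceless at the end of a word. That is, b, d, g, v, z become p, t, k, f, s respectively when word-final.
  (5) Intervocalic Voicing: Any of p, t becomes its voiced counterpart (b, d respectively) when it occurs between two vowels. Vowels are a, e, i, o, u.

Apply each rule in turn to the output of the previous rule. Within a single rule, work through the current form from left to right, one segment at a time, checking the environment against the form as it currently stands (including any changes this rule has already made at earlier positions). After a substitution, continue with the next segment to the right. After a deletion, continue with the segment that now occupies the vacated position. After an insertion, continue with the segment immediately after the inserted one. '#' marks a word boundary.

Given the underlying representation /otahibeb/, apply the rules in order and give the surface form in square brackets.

[todahip]

(1) Syncope: [otahibeb] → [otahibb]
(2) Initial Consonant Epenthesis: [otahibb] → [totahibb]
(3) Geminate Reduction: [totahibb] → [totahib]
(4) Final Obstruent Devoicing: [totahib] → [totahip]
(5) Intervocalic Voicing: [totahip] → [todahip]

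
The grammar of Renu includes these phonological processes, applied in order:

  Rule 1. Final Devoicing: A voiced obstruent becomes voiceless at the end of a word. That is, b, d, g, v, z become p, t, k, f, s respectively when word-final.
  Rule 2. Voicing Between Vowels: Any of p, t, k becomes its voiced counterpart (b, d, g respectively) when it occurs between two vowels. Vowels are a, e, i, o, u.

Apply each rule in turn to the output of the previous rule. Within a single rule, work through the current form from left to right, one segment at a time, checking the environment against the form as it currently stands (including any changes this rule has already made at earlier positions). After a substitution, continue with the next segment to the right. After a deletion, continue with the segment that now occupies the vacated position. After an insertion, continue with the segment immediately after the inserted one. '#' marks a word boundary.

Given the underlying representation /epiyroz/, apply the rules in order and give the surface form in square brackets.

[ebiyros]

Rule 1 Final Devoicing: [epiyroz] → [epiyros]
Rule 2 Voicing Between Vowels: [epiyros] → [ebiyros]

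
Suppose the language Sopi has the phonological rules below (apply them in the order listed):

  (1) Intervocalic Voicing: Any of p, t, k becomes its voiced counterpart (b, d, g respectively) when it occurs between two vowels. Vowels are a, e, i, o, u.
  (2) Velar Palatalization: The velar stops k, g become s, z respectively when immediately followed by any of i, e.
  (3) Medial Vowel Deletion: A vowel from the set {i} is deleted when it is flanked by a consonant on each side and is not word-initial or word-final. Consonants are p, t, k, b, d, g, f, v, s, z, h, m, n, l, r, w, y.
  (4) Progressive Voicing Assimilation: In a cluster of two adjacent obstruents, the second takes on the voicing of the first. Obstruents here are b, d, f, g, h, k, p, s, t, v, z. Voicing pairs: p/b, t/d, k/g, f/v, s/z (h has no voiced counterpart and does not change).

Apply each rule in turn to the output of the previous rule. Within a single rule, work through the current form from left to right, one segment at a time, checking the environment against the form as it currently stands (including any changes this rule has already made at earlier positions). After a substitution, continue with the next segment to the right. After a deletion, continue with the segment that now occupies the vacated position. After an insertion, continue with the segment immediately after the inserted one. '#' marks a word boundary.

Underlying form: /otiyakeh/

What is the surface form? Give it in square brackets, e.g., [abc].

(1) Intervocalic Voicing: [otiyakeh] → [odiyageh]
(2) Velar Palatalization: [odiyageh] → [odiyazeh]
(3) Medial Vowel Deletion: [odiyazeh] → [odyazeh]
(4) Progressive Voicing Assimilation: no change — [odyazeh]

[odyazeh]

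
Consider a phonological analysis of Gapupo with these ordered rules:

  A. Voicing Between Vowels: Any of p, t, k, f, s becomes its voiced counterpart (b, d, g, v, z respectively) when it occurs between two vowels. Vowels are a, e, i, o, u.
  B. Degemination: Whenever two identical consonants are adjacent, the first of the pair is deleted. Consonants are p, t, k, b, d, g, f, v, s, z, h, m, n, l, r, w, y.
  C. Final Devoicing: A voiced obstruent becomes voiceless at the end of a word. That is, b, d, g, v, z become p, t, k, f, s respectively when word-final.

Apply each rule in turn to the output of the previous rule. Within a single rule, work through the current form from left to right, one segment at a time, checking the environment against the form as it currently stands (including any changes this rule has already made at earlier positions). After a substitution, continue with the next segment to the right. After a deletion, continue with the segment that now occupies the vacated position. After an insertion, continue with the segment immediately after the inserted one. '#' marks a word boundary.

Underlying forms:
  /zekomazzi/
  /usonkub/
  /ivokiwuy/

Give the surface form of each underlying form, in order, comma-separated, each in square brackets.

[zegomazi], [uzonkup], [ivogiwuy]

/zekomazzi/:
  A Voicing Between Vowels: [zekomazzi] → [zegomazzi]
  B Degemination: [zegomazzi] → [zegomazi]
  C Final Devoicing: no change — [zegomazi]
/usonkub/:
  A Voicing Between Vowels: [usonkub] → [uzonkub]
  B Degemination: no change — [uzonkub]
  C Final Devoicing: [uzonkub] → [uzonkup]
/ivokiwuy/:
  A Voicing Between Vowels: [ivokiwuy] → [ivogiwuy]
  B Degemination: no change — [ivogiwuy]
  C Final Devoicing: no change — [ivogiwuy]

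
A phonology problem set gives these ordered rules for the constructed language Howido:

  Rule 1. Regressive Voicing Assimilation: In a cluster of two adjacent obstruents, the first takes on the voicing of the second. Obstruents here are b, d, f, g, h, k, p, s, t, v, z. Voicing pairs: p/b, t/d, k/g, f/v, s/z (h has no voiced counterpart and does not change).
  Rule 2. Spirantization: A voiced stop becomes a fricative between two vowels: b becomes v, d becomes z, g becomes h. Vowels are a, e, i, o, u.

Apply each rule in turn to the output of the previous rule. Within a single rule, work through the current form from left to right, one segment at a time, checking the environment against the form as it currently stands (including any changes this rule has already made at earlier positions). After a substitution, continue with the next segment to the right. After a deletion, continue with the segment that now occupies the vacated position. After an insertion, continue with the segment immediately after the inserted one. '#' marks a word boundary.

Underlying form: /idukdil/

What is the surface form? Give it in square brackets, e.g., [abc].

[izugdil]

Rule 1 Regressive Voicing Assimilation: [idukdil] → [idugdil]
Rule 2 Spirantization: [idugdil] → [izugdil]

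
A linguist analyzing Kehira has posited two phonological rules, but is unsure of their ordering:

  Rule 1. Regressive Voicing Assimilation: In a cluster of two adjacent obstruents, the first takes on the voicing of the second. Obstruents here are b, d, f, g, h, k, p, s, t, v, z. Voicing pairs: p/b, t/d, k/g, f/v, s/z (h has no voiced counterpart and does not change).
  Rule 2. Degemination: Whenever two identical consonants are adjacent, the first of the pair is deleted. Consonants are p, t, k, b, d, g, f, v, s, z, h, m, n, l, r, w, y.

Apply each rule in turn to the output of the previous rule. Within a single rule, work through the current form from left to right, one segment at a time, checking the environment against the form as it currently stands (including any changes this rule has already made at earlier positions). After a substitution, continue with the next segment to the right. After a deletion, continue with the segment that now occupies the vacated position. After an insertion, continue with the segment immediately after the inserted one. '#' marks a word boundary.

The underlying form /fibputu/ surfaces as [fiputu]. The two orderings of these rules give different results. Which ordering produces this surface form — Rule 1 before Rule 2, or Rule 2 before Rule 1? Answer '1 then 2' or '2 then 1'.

Order 1 then 2:
  1 Regressive Voicing Assimilation: [fibputu] → [fipputu]
  2 Degemination: [fipputu] → [fiputu]
  result: [fiputu]
Order 2 then 1:
  2 Degemination: no change — [fibputu]
  1 Regressive Voicing Assimilation: [fibputu] → [fipputu]
  result: [fipputu]

1 then 2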